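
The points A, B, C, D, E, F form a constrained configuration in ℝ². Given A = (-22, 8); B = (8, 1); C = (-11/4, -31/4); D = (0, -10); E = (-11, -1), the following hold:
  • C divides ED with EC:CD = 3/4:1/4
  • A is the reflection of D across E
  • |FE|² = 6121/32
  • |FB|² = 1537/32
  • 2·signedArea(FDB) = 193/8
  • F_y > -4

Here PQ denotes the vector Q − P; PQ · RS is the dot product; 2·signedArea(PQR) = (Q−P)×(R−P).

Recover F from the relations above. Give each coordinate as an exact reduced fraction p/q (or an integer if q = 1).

F = (21/8, -27/8)

1. F_x = 21/8  [line -11·x + 8·y + 447/8 = 0 ∩ |FE|² = 6121/32]
2. F_y = -27/8  [line -11·x + 8·y + 447/8 = 0 ∩ |FE|² = 6121/32]
   → F = (21/8, -27/8)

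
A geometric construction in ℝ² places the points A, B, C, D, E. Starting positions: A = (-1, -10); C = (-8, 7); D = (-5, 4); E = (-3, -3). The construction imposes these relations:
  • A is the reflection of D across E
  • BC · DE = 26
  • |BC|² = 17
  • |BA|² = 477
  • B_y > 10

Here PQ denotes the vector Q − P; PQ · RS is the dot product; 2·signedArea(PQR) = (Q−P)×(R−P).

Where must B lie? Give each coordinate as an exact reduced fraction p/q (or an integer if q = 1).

1. B_x = -7  [line -2·x + 7·y + -91 = 0 ∩ |BA|² = 477]
2. B_y = 11  [line -2·x + 7·y + -91 = 0 ∩ |BA|² = 477]
   → B = (-7, 11)

B = (-7, 11)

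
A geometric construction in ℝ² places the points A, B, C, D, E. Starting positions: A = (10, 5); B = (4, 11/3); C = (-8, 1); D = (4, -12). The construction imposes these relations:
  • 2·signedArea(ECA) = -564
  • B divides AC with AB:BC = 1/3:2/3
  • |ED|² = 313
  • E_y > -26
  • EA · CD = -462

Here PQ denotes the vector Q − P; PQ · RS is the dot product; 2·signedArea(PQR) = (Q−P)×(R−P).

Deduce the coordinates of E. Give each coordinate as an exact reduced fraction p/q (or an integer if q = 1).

1. E_x = 16  [EA · CD = -462 ∩ 2·signedArea(ECA) = -564]
2. E_y = -25  [EA · CD = -462 ∩ 2·signedArea(ECA) = -564]
   → E = (16, -25)

E = (16, -25)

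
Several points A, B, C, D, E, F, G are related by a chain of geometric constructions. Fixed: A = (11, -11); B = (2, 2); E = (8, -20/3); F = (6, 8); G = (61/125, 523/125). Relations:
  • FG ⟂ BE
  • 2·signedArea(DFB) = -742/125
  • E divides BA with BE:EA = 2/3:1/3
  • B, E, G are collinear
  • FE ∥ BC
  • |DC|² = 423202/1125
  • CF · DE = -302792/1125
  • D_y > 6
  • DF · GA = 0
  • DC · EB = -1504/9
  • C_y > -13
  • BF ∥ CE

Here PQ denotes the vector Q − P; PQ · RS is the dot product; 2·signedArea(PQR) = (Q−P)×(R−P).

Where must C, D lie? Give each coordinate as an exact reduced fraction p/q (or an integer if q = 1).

1. C_x = 4  [BF ∥ CE ∩ FE ∥ BC]
2. C_y = -38/3  [BF ∥ CE ∩ FE ∥ BC]
   → C = (4, -38/3)
3. D_x = 1561/375  [DF · GA = 0 ∩ 2·signedArea(DFB) = -742/125]
4. D_y = 841/125  [DF · GA = 0 ∩ 2·signedArea(DFB) = -742/125]
   → D = (1561/375, 841/125)

C = (4, -38/3)
D = (1561/375, 841/125)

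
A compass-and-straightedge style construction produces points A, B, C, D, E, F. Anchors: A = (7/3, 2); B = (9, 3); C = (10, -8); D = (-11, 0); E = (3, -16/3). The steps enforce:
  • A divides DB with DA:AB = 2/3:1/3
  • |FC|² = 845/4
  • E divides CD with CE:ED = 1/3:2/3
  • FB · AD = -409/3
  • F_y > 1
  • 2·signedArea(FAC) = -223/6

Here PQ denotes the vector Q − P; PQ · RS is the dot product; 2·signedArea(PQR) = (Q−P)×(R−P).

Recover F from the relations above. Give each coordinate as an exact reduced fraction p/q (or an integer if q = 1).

1. F_x = -1  [FB · AD = -409/3 ∩ 2·signedArea(FAC) = -223/6]
2. F_y = 3/2  [FB · AD = -409/3 ∩ 2·signedArea(FAC) = -223/6]
   → F = (-1, 3/2)

F = (-1, 3/2)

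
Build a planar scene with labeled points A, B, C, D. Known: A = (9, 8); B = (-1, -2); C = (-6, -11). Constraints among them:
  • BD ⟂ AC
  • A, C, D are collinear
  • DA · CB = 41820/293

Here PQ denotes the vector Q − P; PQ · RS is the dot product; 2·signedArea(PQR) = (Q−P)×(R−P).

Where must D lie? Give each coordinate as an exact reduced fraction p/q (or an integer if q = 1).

D = (87/293, -886/293)

1. D_x = 87/293  [A, C, D are collinear ∩ BD ⟂ AC]
2. D_y = -886/293  [A, C, D are collinear ∩ BD ⟂ AC]
   → D = (87/293, -886/293)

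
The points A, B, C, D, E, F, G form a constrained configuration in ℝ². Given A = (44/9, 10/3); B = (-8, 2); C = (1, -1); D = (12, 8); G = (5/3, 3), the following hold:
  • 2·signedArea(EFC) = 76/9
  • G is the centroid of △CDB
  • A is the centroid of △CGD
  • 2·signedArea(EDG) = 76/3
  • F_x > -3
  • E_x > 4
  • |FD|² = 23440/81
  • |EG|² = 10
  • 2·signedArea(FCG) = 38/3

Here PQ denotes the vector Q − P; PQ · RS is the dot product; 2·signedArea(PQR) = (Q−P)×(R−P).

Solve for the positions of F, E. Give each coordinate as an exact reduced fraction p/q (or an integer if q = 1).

E = (14/3, 2)
F = (-20/9, -4/3)

1. E_x = 14/3  [line 5·x + -31/3·y + -8/3 = 0 ∩ |EG|² = 10]
2. E_y = 2  [line 5·x + -31/3·y + -8/3 = 0 ∩ |EG|² = 10]
   → E = (14/3, 2)
3. F_x = -20/9  [2·signedArea(FCG) = 38/3 ∩ 2·signedArea(EFC) = 76/9]
4. F_y = -4/3  [2·signedArea(FCG) = 38/3 ∩ 2·signedArea(EFC) = 76/9]
   → F = (-20/9, -4/3)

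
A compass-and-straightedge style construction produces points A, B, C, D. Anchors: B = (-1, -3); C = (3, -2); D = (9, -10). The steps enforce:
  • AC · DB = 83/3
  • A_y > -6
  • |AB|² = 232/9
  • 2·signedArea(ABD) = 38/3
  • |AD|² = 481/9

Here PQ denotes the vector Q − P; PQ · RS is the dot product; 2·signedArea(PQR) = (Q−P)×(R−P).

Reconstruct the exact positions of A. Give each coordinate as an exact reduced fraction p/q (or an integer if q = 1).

A = (11/3, -5)

1. A_x = 11/3  [2·signedArea(ABD) = 38/3 ∩ AC · DB = 83/3]
2. A_y = -5  [2·signedArea(ABD) = 38/3 ∩ AC · DB = 83/3]
   → A = (11/3, -5)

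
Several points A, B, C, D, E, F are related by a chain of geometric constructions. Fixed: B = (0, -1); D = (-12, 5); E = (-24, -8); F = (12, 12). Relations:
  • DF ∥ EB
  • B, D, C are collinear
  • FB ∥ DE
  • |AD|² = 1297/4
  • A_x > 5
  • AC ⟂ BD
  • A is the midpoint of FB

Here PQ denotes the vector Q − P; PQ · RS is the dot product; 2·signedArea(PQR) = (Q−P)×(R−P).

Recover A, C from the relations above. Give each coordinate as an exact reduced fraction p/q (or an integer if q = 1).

1. A_x = 6  [A is the midpoint of FB]
2. A_y = 11/2  [A is the midpoint of FB]
   → A = (6, 11/2)
3. C_x = 11/5  [B, D, C are collinear ∩ AC ⟂ BD]
4. C_y = -21/10  [B, D, C are collinear ∩ AC ⟂ BD]
   → C = (11/5, -21/10)

A = (6, 11/2)
C = (11/5, -21/10)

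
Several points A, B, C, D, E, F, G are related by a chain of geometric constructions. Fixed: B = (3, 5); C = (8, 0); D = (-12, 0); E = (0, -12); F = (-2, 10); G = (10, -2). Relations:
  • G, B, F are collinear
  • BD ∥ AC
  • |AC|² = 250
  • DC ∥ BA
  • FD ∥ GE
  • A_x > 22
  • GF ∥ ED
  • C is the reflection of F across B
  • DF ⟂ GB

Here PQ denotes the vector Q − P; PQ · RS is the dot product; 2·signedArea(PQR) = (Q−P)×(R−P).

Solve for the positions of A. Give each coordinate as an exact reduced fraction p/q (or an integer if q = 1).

1. A_x = 23  [BD ∥ AC ∩ DC ∥ BA]
2. A_y = 5  [BD ∥ AC ∩ DC ∥ BA]
   → A = (23, 5)

A = (23, 5)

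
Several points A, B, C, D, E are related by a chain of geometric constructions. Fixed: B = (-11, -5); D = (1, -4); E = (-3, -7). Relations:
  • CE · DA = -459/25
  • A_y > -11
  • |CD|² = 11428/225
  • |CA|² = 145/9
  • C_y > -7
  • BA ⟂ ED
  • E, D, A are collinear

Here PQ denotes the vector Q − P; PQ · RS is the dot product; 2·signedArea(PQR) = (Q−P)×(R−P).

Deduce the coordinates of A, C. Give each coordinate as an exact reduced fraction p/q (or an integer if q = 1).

A = (-179/25, -253/25)
C = (-143/25, -478/75)

1. A_x = -179/25  [E, D, A are collinear ∩ BA ⟂ ED]
2. A_y = -253/25  [E, D, A are collinear ∩ BA ⟂ ED]
   → A = (-179/25, -253/25)
3. C_x = -143/25  [line 204/25·x + 153/25·y + 2142/25 = 0 ∩ |CD|² = 11428/225]
4. C_y = -478/75  [line 204/25·x + 153/25·y + 2142/25 = 0 ∩ |CD|² = 11428/225]
   → C = (-143/25, -478/75)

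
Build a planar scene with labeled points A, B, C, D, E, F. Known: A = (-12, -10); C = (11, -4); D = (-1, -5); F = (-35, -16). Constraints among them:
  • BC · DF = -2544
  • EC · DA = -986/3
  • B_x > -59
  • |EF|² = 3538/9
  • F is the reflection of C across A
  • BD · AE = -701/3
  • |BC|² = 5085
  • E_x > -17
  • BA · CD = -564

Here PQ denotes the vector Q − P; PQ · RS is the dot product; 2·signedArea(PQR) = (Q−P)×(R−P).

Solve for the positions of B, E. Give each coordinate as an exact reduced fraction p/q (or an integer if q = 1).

1. B_x = -58  [BC · DF = -2544 ∩ BA · CD = -564]
2. B_y = -22  [BC · DF = -2544 ∩ BA · CD = -564]
   → B = (-58, -22)
3. E_x = -16  [BD · AE = -701/3 ∩ EC · DA = -986/3]
4. E_y = -31/3  [BD · AE = -701/3 ∩ EC · DA = -986/3]
   → E = (-16, -31/3)

B = (-58, -22)
E = (-16, -31/3)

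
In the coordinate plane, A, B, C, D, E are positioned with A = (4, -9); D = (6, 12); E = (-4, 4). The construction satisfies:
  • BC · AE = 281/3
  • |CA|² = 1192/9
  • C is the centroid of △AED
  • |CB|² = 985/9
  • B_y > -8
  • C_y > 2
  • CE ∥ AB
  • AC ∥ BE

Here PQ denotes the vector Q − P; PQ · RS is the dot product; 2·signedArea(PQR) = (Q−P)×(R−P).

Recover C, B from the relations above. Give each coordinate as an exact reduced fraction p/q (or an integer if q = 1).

B = (-2, -22/3)
C = (2, 7/3)

1. C_x = 2  [C is the centroid of △AED]
2. C_y = 7/3  [C is the centroid of △AED]
   → C = (2, 7/3)
3. B_x = -2  [AC ∥ BE ∩ CE ∥ AB]
4. B_y = -22/3  [AC ∥ BE ∩ CE ∥ AB]
   → B = (-2, -22/3)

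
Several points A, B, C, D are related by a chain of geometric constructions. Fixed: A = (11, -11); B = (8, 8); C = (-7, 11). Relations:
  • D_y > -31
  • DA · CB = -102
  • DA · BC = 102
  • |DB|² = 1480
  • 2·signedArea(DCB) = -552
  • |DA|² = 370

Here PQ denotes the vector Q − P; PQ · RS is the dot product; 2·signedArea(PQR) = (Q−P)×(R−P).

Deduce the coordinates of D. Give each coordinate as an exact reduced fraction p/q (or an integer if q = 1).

1. D_x = 14  [2·signedArea(DCB) = -552 ∩ DA · CB = -102]
2. D_y = -30  [2·signedArea(DCB) = -552 ∩ DA · CB = -102]
   → D = (14, -30)

D = (14, -30)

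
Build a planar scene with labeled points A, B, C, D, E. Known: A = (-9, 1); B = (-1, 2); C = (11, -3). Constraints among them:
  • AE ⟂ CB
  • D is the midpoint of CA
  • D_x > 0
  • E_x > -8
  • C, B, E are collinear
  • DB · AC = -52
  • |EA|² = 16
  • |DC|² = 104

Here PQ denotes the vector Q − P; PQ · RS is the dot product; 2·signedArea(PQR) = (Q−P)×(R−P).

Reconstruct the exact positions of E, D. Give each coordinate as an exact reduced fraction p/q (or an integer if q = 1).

1. E_x = -97/13  [C, B, E are collinear ∩ AE ⟂ CB]
2. E_y = 61/13  [C, B, E are collinear ∩ AE ⟂ CB]
   → E = (-97/13, 61/13)
3. D_x = 1  [D is the midpoint of CA]
4. D_y = -1  [D is the midpoint of CA]
   → D = (1, -1)

D = (1, -1)
E = (-97/13, 61/13)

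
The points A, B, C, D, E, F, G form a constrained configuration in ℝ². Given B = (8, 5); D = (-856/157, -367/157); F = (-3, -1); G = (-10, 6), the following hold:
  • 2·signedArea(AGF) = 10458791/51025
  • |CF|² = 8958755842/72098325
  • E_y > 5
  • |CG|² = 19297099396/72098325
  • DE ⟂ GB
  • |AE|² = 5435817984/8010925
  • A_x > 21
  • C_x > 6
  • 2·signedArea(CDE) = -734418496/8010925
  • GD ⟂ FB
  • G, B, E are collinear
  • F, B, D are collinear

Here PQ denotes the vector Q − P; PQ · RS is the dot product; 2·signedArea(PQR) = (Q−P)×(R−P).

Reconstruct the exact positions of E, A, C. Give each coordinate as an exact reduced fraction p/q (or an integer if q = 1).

A = (1071752/51025, 218261/51025)
C = (323234/51025, 779536/153075)
E = (-255352/51025, 291989/51025)

1. E_x = -255352/51025  [G, B, E are collinear ∩ DE ⟂ GB]
2. E_y = 291989/51025  [G, B, E are collinear ∩ DE ⟂ GB]
   → E = (-255352/51025, 291989/51025)
3. A_x = 1071752/51025  [line 7·x + 7·y + -9030091/51025 = 0 ∩ |AE|² = 5435817984/8010925]
4. A_y = 218261/51025  [line 7·x + 7·y + -9030091/51025 = 0 ∩ |AE|² = 5435817984/8010925]
   → A = (1071752/51025, 218261/51025)
5. C_x = 323234/51025  [line -411264/51025·x + 22848/51025·y + 390761728/8010925 = 0 ∩ |CG|² = 19297099396/72098325]
6. C_y = 779536/153075  [line -411264/51025·x + 22848/51025·y + 390761728/8010925 = 0 ∩ |CG|² = 19297099396/72098325]
   → C = (323234/51025, 779536/153075)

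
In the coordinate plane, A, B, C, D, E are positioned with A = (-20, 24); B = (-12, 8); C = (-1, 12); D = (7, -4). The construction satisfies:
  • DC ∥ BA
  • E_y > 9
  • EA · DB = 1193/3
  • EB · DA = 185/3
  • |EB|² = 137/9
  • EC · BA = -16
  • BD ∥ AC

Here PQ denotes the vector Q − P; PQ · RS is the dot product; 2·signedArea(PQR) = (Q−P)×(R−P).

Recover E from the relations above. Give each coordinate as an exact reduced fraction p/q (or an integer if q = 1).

1. E_x = -25/3  [EB · DA = 185/3 ∩ EC · BA = -16]
2. E_y = 28/3  [EB · DA = 185/3 ∩ EC · BA = -16]
   → E = (-25/3, 28/3)

E = (-25/3, 28/3)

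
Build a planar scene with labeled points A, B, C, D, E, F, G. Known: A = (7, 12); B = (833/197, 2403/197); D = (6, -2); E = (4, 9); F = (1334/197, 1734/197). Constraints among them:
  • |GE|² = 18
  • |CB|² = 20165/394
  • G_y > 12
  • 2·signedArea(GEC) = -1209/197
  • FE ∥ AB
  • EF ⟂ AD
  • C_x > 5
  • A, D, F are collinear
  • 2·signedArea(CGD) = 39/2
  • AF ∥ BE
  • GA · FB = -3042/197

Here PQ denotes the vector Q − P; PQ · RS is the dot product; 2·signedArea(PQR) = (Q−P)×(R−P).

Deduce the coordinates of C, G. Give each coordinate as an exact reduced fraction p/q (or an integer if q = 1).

1. G_x = 287/197  [line 501/197·x + -669/197·y + 7563/197 = 0 ∩ |GE|² = 18]
2. G_y = 2442/197  [line 501/197·x + -669/197·y + 7563/197 = 0 ∩ |GE|² = 18]
   → G = (287/197, 2442/197)
3. C_x = 2015/394  [2·signedArea(CGD) = 39/2 ∩ 2·signedArea(GEC) = -1209/197]
4. C_y = 2009/394  [2·signedArea(CGD) = 39/2 ∩ 2·signedArea(GEC) = -1209/197]
   → C = (2015/394, 2009/394)

C = (2015/394, 2009/394)
G = (287/197, 2442/197)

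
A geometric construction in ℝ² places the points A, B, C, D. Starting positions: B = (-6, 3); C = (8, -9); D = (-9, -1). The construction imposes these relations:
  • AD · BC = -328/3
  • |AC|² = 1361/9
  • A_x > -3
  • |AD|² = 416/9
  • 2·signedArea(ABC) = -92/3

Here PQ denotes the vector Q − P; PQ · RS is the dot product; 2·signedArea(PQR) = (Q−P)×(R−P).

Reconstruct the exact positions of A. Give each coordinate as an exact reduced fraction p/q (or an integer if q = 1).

A = (-7/3, -7/3)

1. A_x = -7/3  [AD · BC = -328/3 ∩ 2·signedArea(ABC) = -92/3]
2. A_y = -7/3  [AD · BC = -328/3 ∩ 2·signedArea(ABC) = -92/3]
   → A = (-7/3, -7/3)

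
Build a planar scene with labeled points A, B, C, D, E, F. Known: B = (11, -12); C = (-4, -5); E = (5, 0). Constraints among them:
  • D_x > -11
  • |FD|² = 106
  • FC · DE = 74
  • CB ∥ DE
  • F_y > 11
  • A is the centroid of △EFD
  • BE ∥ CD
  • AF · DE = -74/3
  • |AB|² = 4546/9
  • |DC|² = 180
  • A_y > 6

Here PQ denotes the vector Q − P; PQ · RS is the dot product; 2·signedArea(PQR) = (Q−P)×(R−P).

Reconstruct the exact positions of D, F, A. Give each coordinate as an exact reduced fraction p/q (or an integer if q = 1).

A = (-2, 19/3)
D = (-10, 7)
F = (-1, 12)

1. D_x = -10  [CB ∥ DE ∩ BE ∥ CD]
2. D_y = 7  [CB ∥ DE ∩ BE ∥ CD]
   → D = (-10, 7)
3. F_x = -1  [line -15·x + 7·y + -99 = 0 ∩ |FD|² = 106]
4. F_y = 12  [line -15·x + 7·y + -99 = 0 ∩ |FD|² = 106]
   → F = (-1, 12)
5. A_x = -2  [A is the centroid of △EFD]
6. A_y = 19/3  [A is the centroid of △EFD]
   → A = (-2, 19/3)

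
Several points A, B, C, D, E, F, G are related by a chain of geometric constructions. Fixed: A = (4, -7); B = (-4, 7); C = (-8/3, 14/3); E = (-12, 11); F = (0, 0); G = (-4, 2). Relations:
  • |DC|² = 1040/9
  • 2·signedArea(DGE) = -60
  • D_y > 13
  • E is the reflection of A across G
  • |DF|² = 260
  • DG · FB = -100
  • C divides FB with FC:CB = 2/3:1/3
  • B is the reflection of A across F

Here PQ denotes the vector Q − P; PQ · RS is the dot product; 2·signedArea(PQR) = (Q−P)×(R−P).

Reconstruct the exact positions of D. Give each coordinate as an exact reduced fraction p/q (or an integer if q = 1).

1. D_x = -8  [DG · FB = -100 ∩ 2·signedArea(DGE) = -60]
2. D_y = 14  [DG · FB = -100 ∩ 2·signedArea(DGE) = -60]
   → D = (-8, 14)

D = (-8, 14)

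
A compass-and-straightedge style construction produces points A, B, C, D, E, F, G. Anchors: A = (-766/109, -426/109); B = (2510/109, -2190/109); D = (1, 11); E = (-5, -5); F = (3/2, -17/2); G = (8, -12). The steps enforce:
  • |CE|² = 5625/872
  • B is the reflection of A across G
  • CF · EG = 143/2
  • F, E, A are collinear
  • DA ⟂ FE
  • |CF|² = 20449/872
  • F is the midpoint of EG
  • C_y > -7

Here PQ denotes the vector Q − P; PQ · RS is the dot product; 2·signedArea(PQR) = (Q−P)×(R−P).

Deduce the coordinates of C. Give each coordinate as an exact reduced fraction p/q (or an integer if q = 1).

1. C_x = -1205/436  [line -13·x + 7·y + 15/2 = 0 ∩ |CE|² = 5625/872]
2. C_y = -2705/436  [line -13·x + 7·y + 15/2 = 0 ∩ |CE|² = 5625/872]
   → C = (-1205/436, -2705/436)

C = (-1205/436, -2705/436)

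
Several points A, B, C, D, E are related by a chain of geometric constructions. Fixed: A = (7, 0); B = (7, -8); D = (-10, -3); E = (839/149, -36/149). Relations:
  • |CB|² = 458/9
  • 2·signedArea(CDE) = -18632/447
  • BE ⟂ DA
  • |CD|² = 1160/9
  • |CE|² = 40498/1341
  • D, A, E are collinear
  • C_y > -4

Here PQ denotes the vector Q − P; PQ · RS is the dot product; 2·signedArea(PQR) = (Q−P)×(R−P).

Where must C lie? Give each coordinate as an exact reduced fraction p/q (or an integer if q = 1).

C = (4/3, -11/3)

1. C_x = 4/3  [line -411/149·x + 2329/149·y + 27263/447 = 0 ∩ |CD|² = 1160/9]
2. C_y = -11/3  [line -411/149·x + 2329/149·y + 27263/447 = 0 ∩ |CD|² = 1160/9]
   → C = (4/3, -11/3)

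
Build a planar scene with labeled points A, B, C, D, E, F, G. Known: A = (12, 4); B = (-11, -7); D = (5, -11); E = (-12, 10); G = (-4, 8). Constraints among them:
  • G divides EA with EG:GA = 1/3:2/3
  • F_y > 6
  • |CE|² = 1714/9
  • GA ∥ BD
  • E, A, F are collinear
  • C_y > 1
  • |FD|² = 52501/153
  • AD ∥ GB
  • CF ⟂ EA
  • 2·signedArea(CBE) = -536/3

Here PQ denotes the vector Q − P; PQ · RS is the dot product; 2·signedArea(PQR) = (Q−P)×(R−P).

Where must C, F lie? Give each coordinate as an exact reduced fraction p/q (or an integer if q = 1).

C = (-1, 5/3)
F = (16/51, 353/51)

1. F_x = 16/51  [line 6·x + 24·y + -168 = 0 ∩ |FD|² = 52501/153]
2. F_y = 353/51  [line 6·x + 24·y + -168 = 0 ∩ |FD|² = 52501/153]
   → F = (16/51, 353/51)
3. C_x = -1  [2·signedArea(CBE) = -536/3 ∩ CF ⟂ EA]
4. C_y = 5/3  [2·signedArea(CBE) = -536/3 ∩ CF ⟂ EA]
   → C = (-1, 5/3)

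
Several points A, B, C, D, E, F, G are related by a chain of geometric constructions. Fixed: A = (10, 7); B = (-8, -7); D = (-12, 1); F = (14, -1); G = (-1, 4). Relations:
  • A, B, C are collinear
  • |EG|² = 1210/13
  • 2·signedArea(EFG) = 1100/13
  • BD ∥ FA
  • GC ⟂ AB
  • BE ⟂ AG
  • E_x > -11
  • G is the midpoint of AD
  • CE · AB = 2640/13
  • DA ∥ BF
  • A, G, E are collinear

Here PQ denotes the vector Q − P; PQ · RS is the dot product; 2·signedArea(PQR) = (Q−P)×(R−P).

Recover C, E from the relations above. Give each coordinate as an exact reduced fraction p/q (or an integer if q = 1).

1. C_x = 22/13  [A, B, C are collinear ∩ GC ⟂ AB]
2. C_y = 7/13  [A, B, C are collinear ∩ GC ⟂ AB]
   → C = (22/13, 7/13)
3. E_x = -134/13  [A, G, E are collinear ∩ BE ⟂ AG]
4. E_y = 19/13  [A, G, E are collinear ∩ BE ⟂ AG]
   → E = (-134/13, 19/13)

C = (22/13, 7/13)
E = (-134/13, 19/13)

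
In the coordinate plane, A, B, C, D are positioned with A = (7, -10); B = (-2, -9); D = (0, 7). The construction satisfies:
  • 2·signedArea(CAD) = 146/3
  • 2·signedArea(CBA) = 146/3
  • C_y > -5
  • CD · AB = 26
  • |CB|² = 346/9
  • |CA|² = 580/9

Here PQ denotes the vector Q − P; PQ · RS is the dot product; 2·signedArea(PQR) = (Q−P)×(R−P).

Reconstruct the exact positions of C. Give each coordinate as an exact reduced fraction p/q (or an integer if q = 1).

1. C_x = 5/3  [2·signedArea(CAD) = 146/3 ∩ 2·signedArea(CBA) = 146/3]
2. C_y = -4  [2·signedArea(CAD) = 146/3 ∩ 2·signedArea(CBA) = 146/3]
   → C = (5/3, -4)

C = (5/3, -4)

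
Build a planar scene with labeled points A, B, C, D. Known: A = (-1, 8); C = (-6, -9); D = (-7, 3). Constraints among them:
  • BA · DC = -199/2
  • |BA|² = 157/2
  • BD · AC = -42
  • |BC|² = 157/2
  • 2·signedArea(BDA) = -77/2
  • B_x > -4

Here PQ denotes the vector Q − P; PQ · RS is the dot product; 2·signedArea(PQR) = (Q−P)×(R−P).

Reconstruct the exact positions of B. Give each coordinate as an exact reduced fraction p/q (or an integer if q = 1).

B = (-7/2, -1/2)

1. B_x = -7/2  [2·signedArea(BDA) = -77/2 ∩ BA · DC = -199/2]
2. B_y = -1/2  [2·signedArea(BDA) = -77/2 ∩ BA · DC = -199/2]
   → B = (-7/2, -1/2)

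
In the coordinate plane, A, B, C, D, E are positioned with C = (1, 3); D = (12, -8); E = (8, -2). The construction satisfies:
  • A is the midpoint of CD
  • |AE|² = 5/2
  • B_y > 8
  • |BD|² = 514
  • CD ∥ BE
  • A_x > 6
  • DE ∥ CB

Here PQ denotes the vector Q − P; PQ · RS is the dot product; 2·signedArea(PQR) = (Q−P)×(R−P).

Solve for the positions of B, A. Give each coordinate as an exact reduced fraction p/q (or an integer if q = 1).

A = (13/2, -5/2)
B = (-3, 9)

1. B_x = -3  [CD ∥ BE ∩ DE ∥ CB]
2. B_y = 9  [CD ∥ BE ∩ DE ∥ CB]
   → B = (-3, 9)
3. A_x = 13/2  [A is the midpoint of CD]
4. A_y = -5/2  [A is the midpoint of CD]
   → A = (13/2, -5/2)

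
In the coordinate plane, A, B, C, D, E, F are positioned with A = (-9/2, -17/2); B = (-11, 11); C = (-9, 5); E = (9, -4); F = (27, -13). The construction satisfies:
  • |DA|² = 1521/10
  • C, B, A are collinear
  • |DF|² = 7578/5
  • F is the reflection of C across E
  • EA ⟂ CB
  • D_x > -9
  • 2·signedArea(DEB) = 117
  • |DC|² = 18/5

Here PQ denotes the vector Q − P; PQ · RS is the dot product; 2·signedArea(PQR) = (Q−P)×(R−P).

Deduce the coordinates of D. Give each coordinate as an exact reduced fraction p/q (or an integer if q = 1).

1. D_x = -42/5  [line -15·x + -20·y + -62 = 0 ∩ |DC|² = 18/5]
2. D_y = 16/5  [line -15·x + -20·y + -62 = 0 ∩ |DC|² = 18/5]
   → D = (-42/5, 16/5)

D = (-42/5, 16/5)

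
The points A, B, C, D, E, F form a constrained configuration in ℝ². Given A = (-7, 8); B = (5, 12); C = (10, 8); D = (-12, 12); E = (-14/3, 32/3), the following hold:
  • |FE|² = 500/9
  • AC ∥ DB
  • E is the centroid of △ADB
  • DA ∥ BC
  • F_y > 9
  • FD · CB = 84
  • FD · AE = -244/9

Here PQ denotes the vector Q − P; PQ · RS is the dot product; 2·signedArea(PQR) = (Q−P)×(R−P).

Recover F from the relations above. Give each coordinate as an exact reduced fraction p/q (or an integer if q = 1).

1. F_x = 8/3  [FD · CB = 84 ∩ FD · AE = -244/9]
2. F_y = 28/3  [FD · CB = 84 ∩ FD · AE = -244/9]
   → F = (8/3, 28/3)

F = (8/3, 28/3)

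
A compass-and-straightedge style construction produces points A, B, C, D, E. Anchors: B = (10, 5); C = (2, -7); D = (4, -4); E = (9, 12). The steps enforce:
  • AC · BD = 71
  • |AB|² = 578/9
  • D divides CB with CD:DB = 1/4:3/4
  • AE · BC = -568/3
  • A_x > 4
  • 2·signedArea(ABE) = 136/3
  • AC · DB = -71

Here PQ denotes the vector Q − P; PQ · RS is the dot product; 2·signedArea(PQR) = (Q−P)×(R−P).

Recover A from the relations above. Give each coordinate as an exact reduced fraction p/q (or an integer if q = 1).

1. A_x = 13/3  [AC · DB = -71 ∩ 2·signedArea(ABE) = 136/3]
2. A_y = -2/3  [AC · DB = -71 ∩ 2·signedArea(ABE) = 136/3]
   → A = (13/3, -2/3)

A = (13/3, -2/3)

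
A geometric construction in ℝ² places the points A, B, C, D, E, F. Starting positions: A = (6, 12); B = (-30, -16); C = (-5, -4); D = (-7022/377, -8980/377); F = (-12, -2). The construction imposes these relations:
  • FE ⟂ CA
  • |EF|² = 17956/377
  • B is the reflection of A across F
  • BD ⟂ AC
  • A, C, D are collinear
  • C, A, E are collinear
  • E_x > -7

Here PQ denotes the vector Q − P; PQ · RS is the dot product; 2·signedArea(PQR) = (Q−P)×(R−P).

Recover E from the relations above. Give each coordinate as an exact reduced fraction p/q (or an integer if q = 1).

1. E_x = -2380/377  [C, A, E are collinear ∩ FE ⟂ CA]
2. E_y = -2228/377  [C, A, E are collinear ∩ FE ⟂ CA]
   → E = (-2380/377, -2228/377)

E = (-2380/377, -2228/377)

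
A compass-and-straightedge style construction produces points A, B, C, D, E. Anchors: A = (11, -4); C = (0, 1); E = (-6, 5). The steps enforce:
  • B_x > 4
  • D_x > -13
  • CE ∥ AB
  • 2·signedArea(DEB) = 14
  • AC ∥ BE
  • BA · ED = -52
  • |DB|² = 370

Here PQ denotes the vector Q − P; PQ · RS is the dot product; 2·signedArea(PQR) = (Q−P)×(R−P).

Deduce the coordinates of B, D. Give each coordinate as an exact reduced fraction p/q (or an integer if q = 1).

1. B_x = 5  [AC ∥ BE ∩ CE ∥ AB]
2. B_y = 0  [AC ∥ BE ∩ CE ∥ AB]
   → B = (5, 0)
3. D_x = -12  [2·signedArea(DEB) = 14 ∩ BA · ED = -52]
4. D_y = 9  [2·signedArea(DEB) = 14 ∩ BA · ED = -52]
   → D = (-12, 9)

B = (5, 0)
D = (-12, 9)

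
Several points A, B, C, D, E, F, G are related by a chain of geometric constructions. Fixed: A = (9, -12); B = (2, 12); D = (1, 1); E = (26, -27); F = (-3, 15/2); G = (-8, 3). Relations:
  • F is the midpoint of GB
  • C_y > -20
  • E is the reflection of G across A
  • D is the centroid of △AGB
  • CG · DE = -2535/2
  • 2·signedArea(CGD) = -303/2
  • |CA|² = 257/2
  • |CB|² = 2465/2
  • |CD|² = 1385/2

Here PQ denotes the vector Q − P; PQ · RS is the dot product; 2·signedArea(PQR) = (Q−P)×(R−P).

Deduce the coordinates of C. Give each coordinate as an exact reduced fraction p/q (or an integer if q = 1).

1. C_x = 35/2  [CG · DE = -2535/2 ∩ 2·signedArea(CGD) = -303/2]
2. C_y = -39/2  [CG · DE = -2535/2 ∩ 2·signedArea(CGD) = -303/2]
   → C = (35/2, -39/2)

C = (35/2, -39/2)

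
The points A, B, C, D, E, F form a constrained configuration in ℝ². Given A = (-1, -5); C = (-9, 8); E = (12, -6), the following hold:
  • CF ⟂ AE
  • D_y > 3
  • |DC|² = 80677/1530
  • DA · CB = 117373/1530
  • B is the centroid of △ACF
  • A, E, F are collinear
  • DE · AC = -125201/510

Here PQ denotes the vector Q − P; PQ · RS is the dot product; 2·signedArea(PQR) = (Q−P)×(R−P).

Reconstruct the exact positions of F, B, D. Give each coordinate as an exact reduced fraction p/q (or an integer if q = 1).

1. F_x = -1691/170  [A, E, F are collinear ∩ CF ⟂ AE]
2. F_y = -733/170  [A, E, F are collinear ∩ CF ⟂ AE]
   → F = (-1691/170, -733/170)
3. B_x = -3391/510  [B is the centroid of △ACF]
4. B_y = -223/510  [B is the centroid of △ACF]
   → B = (-3391/510, -223/510)
5. D_x = -1709/510  [DE · AC = -125201/510 ∩ DA · CB = 117373/1530]
6. D_y = 1753/510  [DE · AC = -125201/510 ∩ DA · CB = 117373/1530]
   → D = (-1709/510, 1753/510)

B = (-3391/510, -223/510)
D = (-1709/510, 1753/510)
F = (-1691/170, -733/170)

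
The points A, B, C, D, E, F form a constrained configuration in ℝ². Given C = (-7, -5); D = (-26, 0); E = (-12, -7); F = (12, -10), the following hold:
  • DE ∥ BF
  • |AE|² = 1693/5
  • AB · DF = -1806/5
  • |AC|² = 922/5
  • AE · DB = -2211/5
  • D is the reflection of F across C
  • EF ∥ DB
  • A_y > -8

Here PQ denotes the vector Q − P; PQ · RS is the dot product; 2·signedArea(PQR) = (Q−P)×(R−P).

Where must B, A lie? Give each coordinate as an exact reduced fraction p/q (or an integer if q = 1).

1. B_x = -2  [DE ∥ BF ∩ EF ∥ DB]
2. B_y = -3  [DE ∥ BF ∩ EF ∥ DB]
   → B = (-2, -3)
3. A_x = 32/5  [AE · DB = -2211/5 ∩ AB · DF = -1806/5]
4. A_y = -36/5  [AE · DB = -2211/5 ∩ AB · DF = -1806/5]
   → A = (32/5, -36/5)

A = (32/5, -36/5)
B = (-2, -3)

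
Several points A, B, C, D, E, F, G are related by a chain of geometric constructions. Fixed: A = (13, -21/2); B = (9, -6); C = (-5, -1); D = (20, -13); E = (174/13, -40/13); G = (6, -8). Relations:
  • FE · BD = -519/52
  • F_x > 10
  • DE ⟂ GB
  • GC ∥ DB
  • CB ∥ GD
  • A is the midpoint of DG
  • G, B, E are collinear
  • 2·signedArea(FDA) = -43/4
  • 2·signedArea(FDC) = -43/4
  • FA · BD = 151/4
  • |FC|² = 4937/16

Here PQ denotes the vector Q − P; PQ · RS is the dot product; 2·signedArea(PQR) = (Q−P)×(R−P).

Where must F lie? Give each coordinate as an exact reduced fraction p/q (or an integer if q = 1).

1. F_x = 11  [FE · BD = -519/52 ∩ 2·signedArea(FDA) = -43/4]
2. F_y = -33/4  [FE · BD = -519/52 ∩ 2·signedArea(FDA) = -43/4]
   → F = (11, -33/4)

F = (11, -33/4)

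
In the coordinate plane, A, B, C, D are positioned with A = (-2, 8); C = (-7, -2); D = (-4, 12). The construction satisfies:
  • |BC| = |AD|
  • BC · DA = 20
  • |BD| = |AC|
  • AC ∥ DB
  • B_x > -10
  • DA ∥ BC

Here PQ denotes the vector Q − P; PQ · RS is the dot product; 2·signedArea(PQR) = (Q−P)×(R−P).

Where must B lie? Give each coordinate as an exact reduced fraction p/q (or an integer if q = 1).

1. B_x = -9  [DA ∥ BC ∩ AC ∥ DB]
2. B_y = 2  [DA ∥ BC ∩ AC ∥ DB]
   → B = (-9, 2)

B = (-9, 2)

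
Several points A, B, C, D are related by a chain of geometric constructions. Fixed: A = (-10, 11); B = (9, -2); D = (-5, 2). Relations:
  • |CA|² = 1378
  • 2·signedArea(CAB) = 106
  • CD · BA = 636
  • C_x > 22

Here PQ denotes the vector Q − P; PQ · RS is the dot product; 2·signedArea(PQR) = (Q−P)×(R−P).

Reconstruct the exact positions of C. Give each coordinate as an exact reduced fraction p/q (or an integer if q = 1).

1. C_x = 23  [2·signedArea(CAB) = 106 ∩ CD · BA = 636]
2. C_y = -6  [2·signedArea(CAB) = 106 ∩ CD · BA = 636]
   → C = (23, -6)

C = (23, -6)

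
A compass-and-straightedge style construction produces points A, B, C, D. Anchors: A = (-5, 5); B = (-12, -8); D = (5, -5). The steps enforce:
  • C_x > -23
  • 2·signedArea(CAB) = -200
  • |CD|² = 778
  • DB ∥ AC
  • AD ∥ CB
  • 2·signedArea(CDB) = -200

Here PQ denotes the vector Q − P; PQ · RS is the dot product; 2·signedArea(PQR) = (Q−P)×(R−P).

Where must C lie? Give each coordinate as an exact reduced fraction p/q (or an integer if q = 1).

1. C_x = -22  [AD ∥ CB ∩ DB ∥ AC]
2. C_y = 2  [AD ∥ CB ∩ DB ∥ AC]
   → C = (-22, 2)

C = (-22, 2)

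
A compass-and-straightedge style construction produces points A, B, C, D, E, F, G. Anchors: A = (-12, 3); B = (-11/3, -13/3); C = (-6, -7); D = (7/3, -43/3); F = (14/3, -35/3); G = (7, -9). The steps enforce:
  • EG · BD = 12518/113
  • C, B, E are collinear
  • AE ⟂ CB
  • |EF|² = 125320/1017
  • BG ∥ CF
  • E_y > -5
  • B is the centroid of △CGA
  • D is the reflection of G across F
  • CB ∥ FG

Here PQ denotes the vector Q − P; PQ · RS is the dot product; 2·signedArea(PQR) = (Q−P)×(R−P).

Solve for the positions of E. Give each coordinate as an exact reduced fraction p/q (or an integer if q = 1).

E = (-412/113, -487/113)

1. E_x = -412/113  [C, B, E are collinear ∩ AE ⟂ CB]
2. E_y = -487/113  [C, B, E are collinear ∩ AE ⟂ CB]
   → E = (-412/113, -487/113)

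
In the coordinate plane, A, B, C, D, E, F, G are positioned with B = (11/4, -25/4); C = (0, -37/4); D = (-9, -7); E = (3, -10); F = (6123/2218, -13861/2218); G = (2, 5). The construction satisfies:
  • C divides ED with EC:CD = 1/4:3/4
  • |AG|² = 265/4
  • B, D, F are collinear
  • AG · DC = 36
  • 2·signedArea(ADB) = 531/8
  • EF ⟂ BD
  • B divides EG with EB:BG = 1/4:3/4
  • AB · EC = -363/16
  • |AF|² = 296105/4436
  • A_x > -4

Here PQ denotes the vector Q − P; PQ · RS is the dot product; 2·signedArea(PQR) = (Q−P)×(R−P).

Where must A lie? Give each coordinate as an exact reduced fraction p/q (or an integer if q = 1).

1. A_x = -7/2  [AB · EC = -363/16 ∩ 2·signedArea(ADB) = 531/8]
2. A_y = -1  [AB · EC = -363/16 ∩ 2·signedArea(ADB) = 531/8]
   → A = (-7/2, -1)

A = (-7/2, -1)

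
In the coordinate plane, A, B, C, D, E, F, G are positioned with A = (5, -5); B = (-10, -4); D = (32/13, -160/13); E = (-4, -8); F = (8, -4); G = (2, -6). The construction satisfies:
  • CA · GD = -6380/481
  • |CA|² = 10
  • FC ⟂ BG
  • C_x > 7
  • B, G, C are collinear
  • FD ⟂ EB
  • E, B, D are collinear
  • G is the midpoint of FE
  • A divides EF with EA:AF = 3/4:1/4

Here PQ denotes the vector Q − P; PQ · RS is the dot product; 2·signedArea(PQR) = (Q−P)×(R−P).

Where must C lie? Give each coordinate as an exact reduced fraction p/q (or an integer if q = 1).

C = (278/37, -256/37)

1. C_x = 278/37  [B, G, C are collinear ∩ FC ⟂ BG]
2. C_y = -256/37  [B, G, C are collinear ∩ FC ⟂ BG]
   → C = (278/37, -256/37)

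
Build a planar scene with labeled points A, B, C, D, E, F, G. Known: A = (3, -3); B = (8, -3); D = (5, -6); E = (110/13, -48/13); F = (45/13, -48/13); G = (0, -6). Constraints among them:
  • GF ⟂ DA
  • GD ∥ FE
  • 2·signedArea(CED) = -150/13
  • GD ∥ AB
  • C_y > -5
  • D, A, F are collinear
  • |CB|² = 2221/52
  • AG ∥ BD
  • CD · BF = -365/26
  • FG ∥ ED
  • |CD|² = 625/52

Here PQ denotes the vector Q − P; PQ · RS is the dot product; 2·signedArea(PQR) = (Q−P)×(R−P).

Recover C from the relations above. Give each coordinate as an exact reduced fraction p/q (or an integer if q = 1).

C = (45/26, -63/13)

1. C_x = 45/26  [2·signedArea(CED) = -150/13 ∩ CD · BF = -365/26]
2. C_y = -63/13  [2·signedArea(CED) = -150/13 ∩ CD · BF = -365/26]
   → C = (45/26, -63/13)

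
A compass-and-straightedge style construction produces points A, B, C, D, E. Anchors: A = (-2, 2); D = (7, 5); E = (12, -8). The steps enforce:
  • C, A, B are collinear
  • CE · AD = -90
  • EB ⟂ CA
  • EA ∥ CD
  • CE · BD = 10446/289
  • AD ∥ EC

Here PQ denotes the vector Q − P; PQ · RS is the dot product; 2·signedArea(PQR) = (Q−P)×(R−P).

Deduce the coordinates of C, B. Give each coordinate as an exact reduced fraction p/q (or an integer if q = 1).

B = (3930/289, -794/289)
C = (21, -5)

1. C_x = 21  [EA ∥ CD ∩ AD ∥ EC]
2. C_y = -5  [EA ∥ CD ∩ AD ∥ EC]
   → C = (21, -5)
3. B_x = 3930/289  [C, A, B are collinear ∩ EB ⟂ CA]
4. B_y = -794/289  [C, A, B are collinear ∩ EB ⟂ CA]
   → B = (3930/289, -794/289)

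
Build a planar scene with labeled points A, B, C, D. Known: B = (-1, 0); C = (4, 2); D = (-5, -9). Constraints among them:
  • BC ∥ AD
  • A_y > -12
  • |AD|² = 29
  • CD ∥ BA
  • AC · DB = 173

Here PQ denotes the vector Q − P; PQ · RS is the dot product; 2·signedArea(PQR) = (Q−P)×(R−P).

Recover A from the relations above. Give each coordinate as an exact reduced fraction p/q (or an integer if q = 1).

A = (-10, -11)

1. A_x = -10  [BC ∥ AD ∩ CD ∥ BA]
2. A_y = -11  [BC ∥ AD ∩ CD ∥ BA]
   → A = (-10, -11)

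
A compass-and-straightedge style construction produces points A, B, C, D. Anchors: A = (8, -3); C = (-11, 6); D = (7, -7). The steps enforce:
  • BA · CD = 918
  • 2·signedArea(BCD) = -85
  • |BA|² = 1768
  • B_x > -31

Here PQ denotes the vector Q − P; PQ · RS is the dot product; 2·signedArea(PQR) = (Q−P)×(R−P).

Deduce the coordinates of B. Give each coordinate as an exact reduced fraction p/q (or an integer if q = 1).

B = (-30, 15)

1. B_x = -30  [2·signedArea(BCD) = -85 ∩ BA · CD = 918]
2. B_y = 15  [2·signedArea(BCD) = -85 ∩ BA · CD = 918]
   → B = (-30, 15)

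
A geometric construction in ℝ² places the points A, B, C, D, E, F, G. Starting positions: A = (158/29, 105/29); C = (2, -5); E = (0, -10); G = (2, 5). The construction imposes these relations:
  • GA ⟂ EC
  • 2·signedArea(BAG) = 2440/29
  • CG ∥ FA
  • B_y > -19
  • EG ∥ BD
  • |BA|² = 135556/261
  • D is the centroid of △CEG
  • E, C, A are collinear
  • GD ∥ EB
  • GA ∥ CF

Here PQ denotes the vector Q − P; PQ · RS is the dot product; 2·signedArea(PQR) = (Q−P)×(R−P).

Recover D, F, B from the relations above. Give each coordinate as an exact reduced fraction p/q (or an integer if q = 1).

B = (-2/3, -55/3)
D = (4/3, -10/3)
F = (158/29, -185/29)

1. D_x = 4/3  [D is the centroid of △CEG]
2. D_y = -10/3  [D is the centroid of △CEG]
   → D = (4/3, -10/3)
3. F_x = 158/29  [CG ∥ FA ∩ GA ∥ CF]
4. F_y = -185/29  [CG ∥ FA ∩ GA ∥ CF]
   → F = (158/29, -185/29)
5. B_x = -2/3  [EG ∥ BD ∩ GD ∥ EB]
6. B_y = -55/3  [EG ∥ BD ∩ GD ∥ EB]
   → B = (-2/3, -55/3)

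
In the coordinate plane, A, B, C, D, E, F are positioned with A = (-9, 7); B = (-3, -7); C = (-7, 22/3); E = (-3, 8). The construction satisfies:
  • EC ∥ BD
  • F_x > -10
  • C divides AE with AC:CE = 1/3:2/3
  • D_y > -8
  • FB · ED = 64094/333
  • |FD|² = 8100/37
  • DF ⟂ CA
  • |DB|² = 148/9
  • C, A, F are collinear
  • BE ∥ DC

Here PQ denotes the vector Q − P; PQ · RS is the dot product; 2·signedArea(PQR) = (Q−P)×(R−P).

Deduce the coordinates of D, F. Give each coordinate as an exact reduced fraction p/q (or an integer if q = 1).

D = (-7, -23/3)
F = (-349/37, 769/111)

1. D_x = -7  [BE ∥ DC ∩ EC ∥ BD]
2. D_y = -23/3  [BE ∥ DC ∩ EC ∥ BD]
   → D = (-7, -23/3)
3. F_x = -349/37  [C, A, F are collinear ∩ DF ⟂ CA]
4. F_y = 769/111  [C, A, F are collinear ∩ DF ⟂ CA]
   → F = (-349/37, 769/111)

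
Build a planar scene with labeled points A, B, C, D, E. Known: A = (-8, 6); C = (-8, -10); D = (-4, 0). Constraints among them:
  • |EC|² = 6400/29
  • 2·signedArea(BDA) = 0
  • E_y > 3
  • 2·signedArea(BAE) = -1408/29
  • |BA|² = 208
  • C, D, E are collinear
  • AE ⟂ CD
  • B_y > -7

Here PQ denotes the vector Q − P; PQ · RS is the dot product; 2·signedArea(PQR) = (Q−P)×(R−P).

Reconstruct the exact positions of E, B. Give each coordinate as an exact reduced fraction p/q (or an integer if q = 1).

1. E_x = -72/29  [C, D, E are collinear ∩ AE ⟂ CD]
2. E_y = 110/29  [C, D, E are collinear ∩ AE ⟂ CD]
   → E = (-72/29, 110/29)
3. B_x = 0  [2·signedArea(BDA) = 0 ∩ 2·signedArea(BAE) = -1408/29]
4. B_y = -6  [2·signedArea(BDA) = 0 ∩ 2·signedArea(BAE) = -1408/29]
   → B = (0, -6)

B = (0, -6)
E = (-72/29, 110/29)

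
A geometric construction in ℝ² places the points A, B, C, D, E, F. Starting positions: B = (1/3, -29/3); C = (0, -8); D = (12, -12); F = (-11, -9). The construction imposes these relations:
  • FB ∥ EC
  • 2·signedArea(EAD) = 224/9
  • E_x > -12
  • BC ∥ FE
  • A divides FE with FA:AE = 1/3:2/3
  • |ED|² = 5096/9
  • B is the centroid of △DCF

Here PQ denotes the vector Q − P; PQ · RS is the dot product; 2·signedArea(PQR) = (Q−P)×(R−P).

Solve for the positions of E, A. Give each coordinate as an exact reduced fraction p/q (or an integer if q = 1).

1. E_x = -34/3  [FB ∥ EC ∩ BC ∥ FE]
2. E_y = -22/3  [FB ∥ EC ∩ BC ∥ FE]
   → E = (-34/3, -22/3)
3. A_x = -100/9  [A divides FE with FA:AE = 1/3:2/3]
4. A_y = -76/9  [A divides FE with FA:AE = 1/3:2/3]
   → A = (-100/9, -76/9)

A = (-100/9, -76/9)
E = (-34/3, -22/3)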